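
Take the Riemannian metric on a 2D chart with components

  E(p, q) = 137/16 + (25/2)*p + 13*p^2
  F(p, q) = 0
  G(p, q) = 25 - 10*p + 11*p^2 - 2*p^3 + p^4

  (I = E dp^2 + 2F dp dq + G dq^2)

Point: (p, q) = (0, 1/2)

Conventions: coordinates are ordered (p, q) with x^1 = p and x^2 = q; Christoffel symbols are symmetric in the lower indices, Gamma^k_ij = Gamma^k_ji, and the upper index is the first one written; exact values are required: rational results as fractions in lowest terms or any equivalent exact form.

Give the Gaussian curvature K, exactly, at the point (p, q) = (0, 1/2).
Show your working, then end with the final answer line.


E = 137/16, F = 0, G = 25, EG - F^2 = 3425/16 at the point
E_p = 25/2, E_q = 0, F_p = 0, F_q = 0, G_p = -10, G_q = 0
E_qq = 0, F_pq = 0, G_pp = 22
K follows from Brioschi's formula, (det M1 - det M2)/(EG - F^2)^2.
M1 = [[-E_qq/2 + F_pq - G_pp/2, E_p/2, F_p - E_q/2], [F_q - G_p/2, E, F], [G_q/2, F, G]] = [[-11, 25/4, 0], [5, 137/16, 0], [0, 0, 25]]; det M1 = -50175/16
M2 = [[0, E_q/2, G_p/2], [E_q/2, E, F], [G_p/2, F, G]] = [[0, 0, -5], [0, 137/16, 0], [-5, 0, 25]]; det M2 = -3425/16
det M1 - det M2 = -23375/8; K = -23375/8 / (3425/16)^2 = -5984/93845

Answer: K = -5984/93845


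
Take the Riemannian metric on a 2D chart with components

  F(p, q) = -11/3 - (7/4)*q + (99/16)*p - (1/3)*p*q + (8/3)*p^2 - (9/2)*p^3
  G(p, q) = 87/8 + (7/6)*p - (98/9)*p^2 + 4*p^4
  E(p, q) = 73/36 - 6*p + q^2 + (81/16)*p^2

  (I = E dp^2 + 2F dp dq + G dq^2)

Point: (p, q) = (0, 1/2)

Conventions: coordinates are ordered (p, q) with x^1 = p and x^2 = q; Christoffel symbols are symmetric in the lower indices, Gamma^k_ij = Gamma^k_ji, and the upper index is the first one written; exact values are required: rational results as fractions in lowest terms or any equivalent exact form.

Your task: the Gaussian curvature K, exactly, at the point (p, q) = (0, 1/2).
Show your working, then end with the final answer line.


E = 41/18, F = -109/24, G = 87/8, EG - F^2 = 2387/576 at the point
E_p = -6, E_q = 1, F_p = 289/48, F_q = -7/4, G_p = 7/6, G_q = 0
E_qq = 2, F_pq = -1/3, G_pp = -196/9
Apply the Brioschi formula K = (det M1 - det M2)/(EG - F^2)^2 over the derivative matrices of E, F, G.
M1 = [[-E_qq/2 + F_pq - G_pp/2, E_p/2, F_p - E_q/2], [F_q - G_p/2, E, F], [G_q/2, F, G]] = [[86/9, -3, 265/48], [-7/3, 41/18, -109/24], [0, -109/24, 87/8]]; det M1 = 227885/10368
M2 = [[0, E_q/2, G_p/2], [E_q/2, E, F], [G_p/2, F, G]] = [[0, 1/2, 7/12], [1/2, 41/18, -109/24], [7/12, -109/24, 87/8]]; det M2 = -15923/2592
det M1 - det M2 = 291577/10368; K = 291577/10368 / (2387/576)^2 = 848224/517979

Answer: K = 848224/517979


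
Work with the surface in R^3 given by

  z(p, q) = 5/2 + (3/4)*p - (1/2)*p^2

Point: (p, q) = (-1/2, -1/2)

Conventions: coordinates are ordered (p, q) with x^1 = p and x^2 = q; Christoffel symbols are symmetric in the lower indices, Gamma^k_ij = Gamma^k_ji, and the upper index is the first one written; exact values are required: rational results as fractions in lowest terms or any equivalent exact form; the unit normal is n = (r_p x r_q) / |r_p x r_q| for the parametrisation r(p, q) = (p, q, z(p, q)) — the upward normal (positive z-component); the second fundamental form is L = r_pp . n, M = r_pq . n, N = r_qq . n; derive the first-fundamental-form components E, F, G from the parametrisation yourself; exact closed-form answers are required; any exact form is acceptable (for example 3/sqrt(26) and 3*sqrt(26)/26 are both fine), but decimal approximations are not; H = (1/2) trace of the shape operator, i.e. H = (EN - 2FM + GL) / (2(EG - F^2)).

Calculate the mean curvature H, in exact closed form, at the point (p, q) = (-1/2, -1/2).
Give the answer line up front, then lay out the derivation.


Answer: H = -32*sqrt(41)/1681

z_p = 5/4, z_q = 0, z_pp = -1, z_pq = 0, z_qq = 0
E = 41/16, F = 0, G = 1; answer radicand W^2 = 41/16
unnormalised second-form numerators: l = -1, m = 0, n = 0; L = l/sqrt(41/16), and similarly M = m/sqrt(W^2), N = n/sqrt(W^2)
H = (E*n - 2*F*m + G*l) / (2*(EG - F^2)*sqrt(W^2)); E*n - 2*F*m + G*l = -1, EG - F^2 = 41/16, so H = (-8/41)/sqrt(41/16)


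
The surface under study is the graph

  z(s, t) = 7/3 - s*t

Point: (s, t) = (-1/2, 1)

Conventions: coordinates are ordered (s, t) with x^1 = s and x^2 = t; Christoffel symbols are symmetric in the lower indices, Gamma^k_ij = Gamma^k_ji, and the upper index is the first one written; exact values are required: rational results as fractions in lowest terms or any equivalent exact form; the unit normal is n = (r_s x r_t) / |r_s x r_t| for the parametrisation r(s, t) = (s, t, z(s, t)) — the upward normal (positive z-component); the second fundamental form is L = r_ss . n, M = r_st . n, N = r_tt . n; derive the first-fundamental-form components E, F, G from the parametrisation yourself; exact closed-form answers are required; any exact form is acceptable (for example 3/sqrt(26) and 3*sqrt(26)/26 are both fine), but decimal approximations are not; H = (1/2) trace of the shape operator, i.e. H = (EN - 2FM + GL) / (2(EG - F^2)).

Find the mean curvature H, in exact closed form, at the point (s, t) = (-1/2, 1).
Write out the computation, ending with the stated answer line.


z_s = -1, z_t = 1/2, z_ss = 0, z_st = -1, z_tt = 0
E = 2, F = -1/2, G = 5/4; answer radicand W^2 = 9/4
unnormalised second-form numerators: l = 0, m = -1, n = 0; L = l/sqrt(9/4), and similarly M = m/sqrt(W^2), N = n/sqrt(W^2)
H = (E*n - 2*F*m + G*l) / (2*(EG - F^2)*sqrt(W^2)); E*n - 2*F*m + G*l = -1, EG - F^2 = 9/4, so H = (-2/9)/sqrt(9/4)

Answer: H = -4/27


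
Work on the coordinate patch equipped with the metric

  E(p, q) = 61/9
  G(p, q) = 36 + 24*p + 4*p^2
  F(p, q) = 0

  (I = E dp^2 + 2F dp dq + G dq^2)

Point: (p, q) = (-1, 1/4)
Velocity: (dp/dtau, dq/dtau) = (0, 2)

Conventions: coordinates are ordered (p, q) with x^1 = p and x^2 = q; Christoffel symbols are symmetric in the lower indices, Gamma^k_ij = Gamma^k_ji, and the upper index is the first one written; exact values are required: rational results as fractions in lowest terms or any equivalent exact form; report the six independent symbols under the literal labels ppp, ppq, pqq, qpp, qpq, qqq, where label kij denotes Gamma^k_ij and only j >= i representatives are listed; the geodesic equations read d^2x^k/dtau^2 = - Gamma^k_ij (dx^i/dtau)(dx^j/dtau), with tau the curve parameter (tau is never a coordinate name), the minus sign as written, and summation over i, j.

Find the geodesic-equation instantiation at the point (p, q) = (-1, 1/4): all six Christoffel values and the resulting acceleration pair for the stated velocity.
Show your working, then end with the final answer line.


E = 61/9, F = 0, G = 16 at the point
E_p = 0, E_q = 0, F_p = 0, F_q = 0, G_p = 16, G_q = 0
EG - F^2 = 976/9;  g^inv = (9/976) * [[16, 0], [0, 61/9]]
first-kind symbols [ij,l] = (1/2)(d_i g_jl + d_j g_il - d_l g_ij): [pp,p] = E_p/2 = 0, [pp,q] = F_p - E_q/2 = 0, [pq,p] = E_q/2 = 0, [pq,q] = G_p/2 = 8, [qq,p] = F_q - G_p/2 = -8, [qq,q] = G_q/2 = 0
Gamma^p_ij = (G*[ij,p] - F*[ij,q])/(EG - F^2), Gamma^q_ij = (E*[ij,q] - F*[ij,p])/(EG - F^2)
Gamma_ppp = 0, Gamma_ppq = 0, Gamma_pqq = -72/61, Gamma_qpp = 0, Gamma_qpq = 1/2, Gamma_qqq = 0
d^2p/dtau^2 = -(Gamma_ppp*(0)^2 + 2*Gamma_ppq*(0)*(2) + Gamma_pqq*(2)^2) = 288/61
d^2q/dtau^2 = -(Gamma_qpp*(0)^2 + 2*Gamma_qpq*(0)*(2) + Gamma_qqq*(2)^2) = 0

Answer: Gamma_ppp = 0, Gamma_ppq = 0, Gamma_pqq = -72/61, Gamma_qpp = 0, Gamma_qpq = 1/2, Gamma_qqq = 0; accelerations (d^2p/dtau^2, d^2q/dtau^2) = (288/61, 0)


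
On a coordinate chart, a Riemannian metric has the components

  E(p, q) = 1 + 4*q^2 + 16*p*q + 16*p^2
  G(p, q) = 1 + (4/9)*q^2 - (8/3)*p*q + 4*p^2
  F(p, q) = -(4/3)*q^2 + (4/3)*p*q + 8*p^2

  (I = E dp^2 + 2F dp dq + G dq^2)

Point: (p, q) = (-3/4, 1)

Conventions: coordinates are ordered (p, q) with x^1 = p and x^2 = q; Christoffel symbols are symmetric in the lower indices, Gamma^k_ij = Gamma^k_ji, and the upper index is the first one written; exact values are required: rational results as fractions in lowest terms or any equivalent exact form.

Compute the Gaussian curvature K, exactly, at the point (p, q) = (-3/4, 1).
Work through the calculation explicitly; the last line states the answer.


E = 2, F = 13/6, G = 205/36, EG - F^2 = 241/36 at the point
E_p = -8, E_q = -4, F_p = -32/3, F_q = -11/3, G_p = -26/3, G_q = 26/9
E_qq = 8, F_pq = 4/3, G_pp = 8
The intrinsic route: Brioschi's K = (det M1 - det M2)/(EG - F^2)^2.
M1 = [[-E_qq/2 + F_pq - G_pp/2, E_p/2, F_p - E_q/2], [F_q - G_p/2, E, F], [G_q/2, F, G]] = [[-20/3, -4, -26/3], [2/3, 2, 13/6], [13/9, 13/6, 205/36]]; det M1 = -265/9
M2 = [[0, E_q/2, G_p/2], [E_q/2, E, F], [G_p/2, F, G]] = [[0, -2, -13/3], [-2, 2, 13/6], [-13/3, 13/6, 205/36]]; det M2 = -205/9
det M1 - det M2 = -20/3; K = -20/3 / (241/36)^2 = -8640/58081

Answer: K = -8640/58081


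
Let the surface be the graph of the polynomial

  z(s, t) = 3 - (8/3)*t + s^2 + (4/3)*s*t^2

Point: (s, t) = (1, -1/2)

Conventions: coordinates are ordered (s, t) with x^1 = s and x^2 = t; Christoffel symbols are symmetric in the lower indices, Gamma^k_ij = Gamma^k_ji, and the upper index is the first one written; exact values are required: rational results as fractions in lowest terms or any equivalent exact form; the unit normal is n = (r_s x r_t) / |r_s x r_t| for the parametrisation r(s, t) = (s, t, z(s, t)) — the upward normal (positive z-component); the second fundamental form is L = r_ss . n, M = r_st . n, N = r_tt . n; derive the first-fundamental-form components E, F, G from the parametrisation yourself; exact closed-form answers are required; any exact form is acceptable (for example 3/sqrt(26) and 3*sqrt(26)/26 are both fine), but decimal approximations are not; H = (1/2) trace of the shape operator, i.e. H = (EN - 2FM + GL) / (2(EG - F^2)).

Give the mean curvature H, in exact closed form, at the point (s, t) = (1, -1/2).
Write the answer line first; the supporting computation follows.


Answer: H = 355*sqrt(202)/40804

z_s = 7/3, z_t = -4, z_ss = 2, z_st = -4/3, z_tt = 8/3
E = 58/9, F = -28/3, G = 17; answer radicand W^2 = 202/9
unnormalised second-form numerators: l = 2, m = -4/3, n = 8/3; L = l/sqrt(202/9), and similarly M = m/sqrt(W^2), N = n/sqrt(W^2)
H = (E*n - 2*F*m + G*l) / (2*(EG - F^2)*sqrt(W^2)); E*n - 2*F*m + G*l = 710/27, EG - F^2 = 202/9, so H = (355/606)/sqrt(202/9)


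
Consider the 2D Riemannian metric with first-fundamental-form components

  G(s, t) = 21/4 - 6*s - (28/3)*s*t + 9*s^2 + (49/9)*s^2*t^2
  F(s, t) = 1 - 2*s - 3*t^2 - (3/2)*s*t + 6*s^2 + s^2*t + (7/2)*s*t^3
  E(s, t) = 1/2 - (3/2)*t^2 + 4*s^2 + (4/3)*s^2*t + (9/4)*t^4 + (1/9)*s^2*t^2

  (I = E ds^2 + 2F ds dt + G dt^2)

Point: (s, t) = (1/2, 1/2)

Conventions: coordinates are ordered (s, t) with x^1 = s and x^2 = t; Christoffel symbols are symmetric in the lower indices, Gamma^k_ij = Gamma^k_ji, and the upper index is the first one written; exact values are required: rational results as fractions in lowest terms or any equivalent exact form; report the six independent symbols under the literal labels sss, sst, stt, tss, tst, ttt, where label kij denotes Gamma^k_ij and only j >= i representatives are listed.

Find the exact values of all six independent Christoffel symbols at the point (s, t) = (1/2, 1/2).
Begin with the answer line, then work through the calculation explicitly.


Answer: Gamma_sss = 59504/64105, Gamma_sst = 1916/64105, Gamma_stt = -16228/12821, Gamma_tss = 90196/64105, Gamma_tst = -4456/64105, Gamma_ttt = -3800/12821

E = 829/576, F = 23/32, G = 361/144 at the point
E_s = 169/36, E_t = -1/72, F_s = 67/16, F_t = -35/16, G_s = -11/36, G_t = -119/36
EG - F^2 = 64105/20736;  g^inv = (20736/64105) * [[361/144, -23/32], [-23/32, 829/576]]
first-kind symbols [ij,l] = (1/2)(d_i g_jl + d_j g_il - d_l g_ij): [ss,s] = E_s/2 = 169/72, [ss,t] = F_s - E_t/2 = 151/36, [st,s] = E_t/2 = -1/144, [st,t] = G_s/2 = -11/72, [tt,s] = F_t - G_s/2 = -293/144, [tt,t] = G_t/2 = -119/72
Gamma^s_ij = (G*[ij,s] - F*[ij,t])/(EG - F^2), Gamma^t_ij = (E*[ij,t] - F*[ij,s])/(EG - F^2)


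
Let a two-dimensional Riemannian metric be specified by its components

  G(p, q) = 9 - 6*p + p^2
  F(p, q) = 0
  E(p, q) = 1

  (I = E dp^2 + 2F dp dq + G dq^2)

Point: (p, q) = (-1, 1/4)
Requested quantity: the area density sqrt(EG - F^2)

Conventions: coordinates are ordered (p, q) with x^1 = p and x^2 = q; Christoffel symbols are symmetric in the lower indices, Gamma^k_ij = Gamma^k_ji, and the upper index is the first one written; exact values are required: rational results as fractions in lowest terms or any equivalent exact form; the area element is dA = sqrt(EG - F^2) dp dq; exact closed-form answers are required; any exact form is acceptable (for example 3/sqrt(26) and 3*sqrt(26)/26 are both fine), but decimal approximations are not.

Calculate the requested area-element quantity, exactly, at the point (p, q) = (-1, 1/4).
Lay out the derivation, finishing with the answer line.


E = 1, F = 0, G = 16; EG - F^2 = 16

Answer: sqrt(EG - F^2) = 4


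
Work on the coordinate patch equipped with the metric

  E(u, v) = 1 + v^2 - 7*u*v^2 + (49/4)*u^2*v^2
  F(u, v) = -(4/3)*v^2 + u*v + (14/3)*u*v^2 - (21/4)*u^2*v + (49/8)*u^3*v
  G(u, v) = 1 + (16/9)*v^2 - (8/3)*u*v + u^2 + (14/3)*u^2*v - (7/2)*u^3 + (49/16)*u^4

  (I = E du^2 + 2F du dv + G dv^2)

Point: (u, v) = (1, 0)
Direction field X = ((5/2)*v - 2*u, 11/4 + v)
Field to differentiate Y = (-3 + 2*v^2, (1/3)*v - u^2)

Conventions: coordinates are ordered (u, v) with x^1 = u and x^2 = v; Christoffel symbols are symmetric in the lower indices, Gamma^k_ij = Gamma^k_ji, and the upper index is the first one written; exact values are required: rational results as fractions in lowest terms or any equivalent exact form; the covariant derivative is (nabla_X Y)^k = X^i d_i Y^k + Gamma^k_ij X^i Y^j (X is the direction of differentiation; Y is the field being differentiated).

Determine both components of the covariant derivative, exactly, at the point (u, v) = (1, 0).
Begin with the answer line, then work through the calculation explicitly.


Answer: (nabla_X Y)^u = 0, (nabla_X Y)^v = -1303/300

E = 1, F = 0, G = 25/16 at the point
E_u = 0, E_v = 0, F_u = 0, F_v = 15/8, G_u = 15/4, G_v = 2
EG - F^2 = 25/16;  g^inv = (16/25) * [[25/16, 0], [0, 1]]
first-kind symbols [ij,l] = (1/2)(d_i g_jl + d_j g_il - d_l g_ij): [uu,u] = E_u/2 = 0, [uu,v] = F_u - E_v/2 = 0, [uv,u] = E_v/2 = 0, [uv,v] = G_u/2 = 15/8, [vv,u] = F_v - G_u/2 = 0, [vv,v] = G_v/2 = 1
Gamma^u_ij = (G*[ij,u] - F*[ij,v])/(EG - F^2), Gamma^v_ij = (E*[ij,v] - F*[ij,u])/(EG - F^2)
Gamma_uuu = 0, Gamma_uuv = 0, Gamma_uvv = 0, Gamma_vuu = 0, Gamma_vuv = 6/5, Gamma_vvv = 16/25
X = (-2, 11/4), Y = (-3, -1) at the point


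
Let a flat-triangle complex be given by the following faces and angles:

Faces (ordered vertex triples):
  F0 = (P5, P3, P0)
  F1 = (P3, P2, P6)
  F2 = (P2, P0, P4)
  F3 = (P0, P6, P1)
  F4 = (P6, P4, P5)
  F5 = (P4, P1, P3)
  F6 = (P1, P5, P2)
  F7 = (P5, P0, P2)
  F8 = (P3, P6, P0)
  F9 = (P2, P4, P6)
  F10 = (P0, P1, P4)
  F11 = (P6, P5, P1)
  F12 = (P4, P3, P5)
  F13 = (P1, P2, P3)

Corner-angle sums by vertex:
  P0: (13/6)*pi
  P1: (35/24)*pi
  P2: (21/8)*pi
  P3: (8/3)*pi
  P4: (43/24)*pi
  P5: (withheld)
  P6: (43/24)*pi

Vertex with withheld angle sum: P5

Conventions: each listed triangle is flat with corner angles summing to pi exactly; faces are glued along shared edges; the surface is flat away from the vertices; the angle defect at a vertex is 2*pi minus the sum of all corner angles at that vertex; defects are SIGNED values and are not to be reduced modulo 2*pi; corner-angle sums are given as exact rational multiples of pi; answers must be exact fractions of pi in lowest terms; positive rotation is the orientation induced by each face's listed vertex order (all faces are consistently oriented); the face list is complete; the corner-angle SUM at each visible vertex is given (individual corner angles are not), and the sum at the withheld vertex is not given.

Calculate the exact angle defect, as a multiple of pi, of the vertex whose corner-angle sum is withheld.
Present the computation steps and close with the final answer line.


V = 7, E = 21, F = 14; chi = V - E + F = 0
Gauss-Bonnet: total defect = 2*pi*chi = 0; visible defects sum to -pi/2

Answer: defect(P5) = pi/2


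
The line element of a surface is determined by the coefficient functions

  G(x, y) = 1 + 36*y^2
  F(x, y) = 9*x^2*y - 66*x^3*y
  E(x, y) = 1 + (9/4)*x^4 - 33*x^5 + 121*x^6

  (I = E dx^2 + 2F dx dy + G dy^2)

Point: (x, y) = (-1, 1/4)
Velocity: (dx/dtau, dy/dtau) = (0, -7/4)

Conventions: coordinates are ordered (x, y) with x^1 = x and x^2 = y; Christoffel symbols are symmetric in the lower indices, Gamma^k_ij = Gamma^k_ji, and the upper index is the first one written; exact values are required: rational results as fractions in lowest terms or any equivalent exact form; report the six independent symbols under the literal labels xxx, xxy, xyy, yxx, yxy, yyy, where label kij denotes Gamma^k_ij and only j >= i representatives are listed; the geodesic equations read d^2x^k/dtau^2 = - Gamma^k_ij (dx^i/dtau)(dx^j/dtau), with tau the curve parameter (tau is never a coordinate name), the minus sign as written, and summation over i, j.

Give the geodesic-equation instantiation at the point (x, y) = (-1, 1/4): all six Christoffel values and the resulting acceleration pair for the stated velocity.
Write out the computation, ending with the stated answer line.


E = 629/4, F = 75/4, G = 13/4 at the point
E_x = -900, E_y = 0, F_x = -54, F_y = 75, G_x = 0, G_y = 18
EG - F^2 = 319/2;  g^inv = (2/319) * [[13/4, -75/4], [-75/4, 629/4]]
first-kind symbols [ij,l] = (1/2)(d_i g_jl + d_j g_il - d_l g_ij): [xx,x] = E_x/2 = -450, [xx,y] = F_x - E_y/2 = -54, [xy,x] = E_y/2 = 0, [xy,y] = G_x/2 = 0, [yy,x] = F_y - G_x/2 = 75, [yy,y] = G_y/2 = 9
Gamma^x_ij = (G*[ij,x] - F*[ij,y])/(EG - F^2), Gamma^y_ij = (E*[ij,y] - F*[ij,x])/(EG - F^2)
Gamma_xxx = -900/319, Gamma_xxy = 0, Gamma_xyy = 150/319, Gamma_yxx = -108/319, Gamma_yxy = 0, Gamma_yyy = 18/319
d^2x/dtau^2 = -(Gamma_xxx*(0)^2 + 2*Gamma_xxy*(0)*(-7/4) + Gamma_xyy*(-7/4)^2) = -3675/2552
d^2y/dtau^2 = -(Gamma_yxx*(0)^2 + 2*Gamma_yxy*(0)*(-7/4) + Gamma_yyy*(-7/4)^2) = -441/2552

Answer: Gamma_xxx = -900/319, Gamma_xxy = 0, Gamma_xyy = 150/319, Gamma_yxx = -108/319, Gamma_yxy = 0, Gamma_yyy = 18/319; accelerations (d^2x/dtau^2, d^2y/dtau^2) = (-3675/2552, -441/2552)


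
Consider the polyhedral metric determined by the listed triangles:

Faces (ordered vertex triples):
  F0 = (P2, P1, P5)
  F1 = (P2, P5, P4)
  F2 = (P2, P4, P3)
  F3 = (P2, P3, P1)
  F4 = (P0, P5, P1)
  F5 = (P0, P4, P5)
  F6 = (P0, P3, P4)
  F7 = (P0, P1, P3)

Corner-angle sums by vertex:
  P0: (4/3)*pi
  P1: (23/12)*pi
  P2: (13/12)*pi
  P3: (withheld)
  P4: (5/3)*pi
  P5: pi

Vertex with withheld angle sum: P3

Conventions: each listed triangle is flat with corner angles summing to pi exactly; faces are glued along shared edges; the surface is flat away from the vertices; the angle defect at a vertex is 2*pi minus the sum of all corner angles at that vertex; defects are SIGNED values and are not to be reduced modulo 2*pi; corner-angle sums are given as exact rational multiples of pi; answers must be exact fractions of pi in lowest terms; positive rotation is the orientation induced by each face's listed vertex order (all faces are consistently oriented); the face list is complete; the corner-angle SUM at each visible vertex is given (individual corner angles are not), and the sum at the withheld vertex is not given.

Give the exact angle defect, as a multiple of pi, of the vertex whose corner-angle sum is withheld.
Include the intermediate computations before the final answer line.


V = 6, E = 12, F = 8; chi = V - E + F = 2
Gauss-Bonnet: total defect = 2*pi*chi = 4*pi; visible defects sum to 3*pi

Answer: defect(P3) = pi


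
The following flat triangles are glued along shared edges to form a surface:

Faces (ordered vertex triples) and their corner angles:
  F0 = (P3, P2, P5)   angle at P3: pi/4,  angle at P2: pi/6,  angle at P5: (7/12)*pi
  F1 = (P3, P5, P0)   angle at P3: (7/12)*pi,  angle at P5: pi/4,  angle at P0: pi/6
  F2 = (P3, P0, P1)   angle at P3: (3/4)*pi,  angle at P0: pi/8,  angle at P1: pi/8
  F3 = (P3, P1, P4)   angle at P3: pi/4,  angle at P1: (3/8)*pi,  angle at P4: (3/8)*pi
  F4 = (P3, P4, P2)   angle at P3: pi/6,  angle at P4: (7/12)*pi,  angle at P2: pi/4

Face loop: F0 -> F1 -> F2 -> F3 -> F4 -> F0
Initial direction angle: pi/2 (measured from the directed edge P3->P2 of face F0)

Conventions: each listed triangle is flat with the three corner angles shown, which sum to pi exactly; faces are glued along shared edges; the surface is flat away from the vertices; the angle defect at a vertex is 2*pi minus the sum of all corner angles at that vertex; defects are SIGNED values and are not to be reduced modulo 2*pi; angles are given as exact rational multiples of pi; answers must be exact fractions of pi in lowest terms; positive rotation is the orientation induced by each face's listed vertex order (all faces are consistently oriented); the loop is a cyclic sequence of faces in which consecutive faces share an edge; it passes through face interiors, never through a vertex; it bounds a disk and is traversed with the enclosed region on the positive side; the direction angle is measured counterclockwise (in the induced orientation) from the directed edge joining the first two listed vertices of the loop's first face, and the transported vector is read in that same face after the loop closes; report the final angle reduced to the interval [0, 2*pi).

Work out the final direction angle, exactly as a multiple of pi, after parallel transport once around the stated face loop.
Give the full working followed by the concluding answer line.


enclosed vertex P3: corner angles sum to 2*pi, defect = 2*pi - 2*pi = 0
by Gauss-Bonnet the loop rotates the vector by the enclosed defect sum (positive orientation, mod 2*pi)
final angle = pi/2 + 0 = pi/2 (mod 2*pi)

Answer: final direction angle = pi/2


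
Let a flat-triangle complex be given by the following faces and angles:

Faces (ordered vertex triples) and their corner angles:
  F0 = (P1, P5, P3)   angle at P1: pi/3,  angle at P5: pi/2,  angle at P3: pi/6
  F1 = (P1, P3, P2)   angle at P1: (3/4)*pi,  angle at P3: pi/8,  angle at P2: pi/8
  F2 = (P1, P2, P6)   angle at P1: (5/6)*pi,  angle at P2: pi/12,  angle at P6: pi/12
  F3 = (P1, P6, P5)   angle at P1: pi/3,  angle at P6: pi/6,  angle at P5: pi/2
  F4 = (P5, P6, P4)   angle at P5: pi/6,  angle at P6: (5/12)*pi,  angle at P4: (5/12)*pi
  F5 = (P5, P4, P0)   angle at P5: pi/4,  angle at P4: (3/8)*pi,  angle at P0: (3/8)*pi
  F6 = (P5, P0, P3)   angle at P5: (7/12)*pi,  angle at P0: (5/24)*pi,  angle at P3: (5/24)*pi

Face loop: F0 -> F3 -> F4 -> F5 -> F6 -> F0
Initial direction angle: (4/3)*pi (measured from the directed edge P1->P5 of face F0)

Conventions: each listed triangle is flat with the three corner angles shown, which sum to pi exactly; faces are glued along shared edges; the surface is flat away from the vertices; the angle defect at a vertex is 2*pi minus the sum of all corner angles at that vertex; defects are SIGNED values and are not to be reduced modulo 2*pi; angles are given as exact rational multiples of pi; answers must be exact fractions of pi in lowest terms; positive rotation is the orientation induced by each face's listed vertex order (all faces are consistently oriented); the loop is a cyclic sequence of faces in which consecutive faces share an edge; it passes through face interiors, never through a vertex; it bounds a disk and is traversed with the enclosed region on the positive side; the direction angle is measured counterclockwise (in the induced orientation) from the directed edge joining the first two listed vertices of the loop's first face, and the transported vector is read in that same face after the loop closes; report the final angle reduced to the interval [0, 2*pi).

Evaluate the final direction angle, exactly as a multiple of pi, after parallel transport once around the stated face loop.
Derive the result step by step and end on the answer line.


enclosed vertex P5: corner angles sum to 2*pi, defect = 2*pi - 2*pi = 0
by Gauss-Bonnet the loop rotates the vector by the enclosed defect sum (positive orientation, mod 2*pi)
final angle = (4/3)*pi + 0 = (4/3)*pi (mod 2*pi)

Answer: final direction angle = (4/3)*pi


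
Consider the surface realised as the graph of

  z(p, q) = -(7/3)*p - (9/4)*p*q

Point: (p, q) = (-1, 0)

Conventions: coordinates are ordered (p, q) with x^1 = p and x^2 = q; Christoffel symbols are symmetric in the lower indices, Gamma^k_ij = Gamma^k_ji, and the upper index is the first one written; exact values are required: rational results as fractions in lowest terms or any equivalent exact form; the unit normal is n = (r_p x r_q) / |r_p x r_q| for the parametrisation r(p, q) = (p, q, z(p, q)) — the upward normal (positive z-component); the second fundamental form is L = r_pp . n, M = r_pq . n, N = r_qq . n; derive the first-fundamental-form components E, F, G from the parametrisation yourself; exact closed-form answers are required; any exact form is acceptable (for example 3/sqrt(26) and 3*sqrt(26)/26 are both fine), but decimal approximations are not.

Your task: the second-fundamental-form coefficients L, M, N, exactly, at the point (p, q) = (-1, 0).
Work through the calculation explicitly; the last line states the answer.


z_p = -7/3, z_q = 9/4, z_pp = 0, z_pq = -9/4, z_qq = 0
E = 58/9, F = -21/4, G = 97/16; answer radicand W^2 = 1657/144
unnormalised second-form numerators: l = 0, m = -9/4, n = 0; L = l/sqrt(1657/144), and similarly M = m/sqrt(W^2), N = n/sqrt(W^2)

Answer: L = 0, M = -27*sqrt(1657)/1657, N = 0


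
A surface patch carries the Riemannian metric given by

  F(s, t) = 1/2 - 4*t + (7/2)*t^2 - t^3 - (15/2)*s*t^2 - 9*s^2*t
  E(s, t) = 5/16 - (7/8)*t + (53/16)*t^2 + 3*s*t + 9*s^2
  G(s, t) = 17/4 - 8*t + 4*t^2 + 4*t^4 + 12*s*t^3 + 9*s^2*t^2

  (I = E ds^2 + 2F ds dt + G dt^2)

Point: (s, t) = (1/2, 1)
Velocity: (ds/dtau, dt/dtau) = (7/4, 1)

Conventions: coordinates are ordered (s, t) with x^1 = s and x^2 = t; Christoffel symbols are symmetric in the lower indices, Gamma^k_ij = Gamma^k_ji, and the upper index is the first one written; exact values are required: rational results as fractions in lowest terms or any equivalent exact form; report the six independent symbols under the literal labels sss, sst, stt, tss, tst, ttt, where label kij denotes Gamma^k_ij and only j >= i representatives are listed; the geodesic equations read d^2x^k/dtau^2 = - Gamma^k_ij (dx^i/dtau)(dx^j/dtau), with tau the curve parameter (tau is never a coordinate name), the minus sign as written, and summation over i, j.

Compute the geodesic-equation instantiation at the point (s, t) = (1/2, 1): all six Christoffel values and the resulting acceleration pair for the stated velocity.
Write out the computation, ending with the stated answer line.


E = 13/2, F = -7, G = 25/2 at the point
E_s = 12, E_t = 29/4, F_s = -33/2, F_t = -39/4, G_s = 21, G_t = 77/2
EG - F^2 = 129/4;  g^inv = (4/129) * [[25/2, 7], [7, 13/2]]
first-kind symbols [ij,l] = (1/2)(d_i g_jl + d_j g_il - d_l g_ij): [ss,s] = E_s/2 = 6, [ss,t] = F_s - E_t/2 = -161/8, [st,s] = E_t/2 = 29/8, [st,t] = G_s/2 = 21/2, [tt,s] = F_t - G_s/2 = -81/4, [tt,t] = G_t/2 = 77/4
Gamma^s_ij = (G*[ij,s] - F*[ij,t])/(EG - F^2), Gamma^t_ij = (E*[ij,t] - F*[ij,s])/(EG - F^2)
Gamma_sss = -527/258, Gamma_sst = 1901/516, Gamma_stt = -947/258, Gamma_tss = -1421/516, Gamma_tst = 749/258, Gamma_ttt = -133/258
d^2s/dtau^2 = -(Gamma_sss*(7/4)^2 + 2*Gamma_sst*(7/4)*(1) + Gamma_stt*(1)^2) = -12253/4128
d^2t/dtau^2 = -(Gamma_tss*(7/4)^2 + 2*Gamma_tst*(7/4)*(1) + Gamma_ttt*(1)^2) = -10003/8256

Answer: Gamma_sss = -527/258, Gamma_sst = 1901/516, Gamma_stt = -947/258, Gamma_tss = -1421/516, Gamma_tst = 749/258, Gamma_ttt = -133/258; accelerations (d^2s/dtau^2, d^2t/dtau^2) = (-12253/4128, -10003/8256)


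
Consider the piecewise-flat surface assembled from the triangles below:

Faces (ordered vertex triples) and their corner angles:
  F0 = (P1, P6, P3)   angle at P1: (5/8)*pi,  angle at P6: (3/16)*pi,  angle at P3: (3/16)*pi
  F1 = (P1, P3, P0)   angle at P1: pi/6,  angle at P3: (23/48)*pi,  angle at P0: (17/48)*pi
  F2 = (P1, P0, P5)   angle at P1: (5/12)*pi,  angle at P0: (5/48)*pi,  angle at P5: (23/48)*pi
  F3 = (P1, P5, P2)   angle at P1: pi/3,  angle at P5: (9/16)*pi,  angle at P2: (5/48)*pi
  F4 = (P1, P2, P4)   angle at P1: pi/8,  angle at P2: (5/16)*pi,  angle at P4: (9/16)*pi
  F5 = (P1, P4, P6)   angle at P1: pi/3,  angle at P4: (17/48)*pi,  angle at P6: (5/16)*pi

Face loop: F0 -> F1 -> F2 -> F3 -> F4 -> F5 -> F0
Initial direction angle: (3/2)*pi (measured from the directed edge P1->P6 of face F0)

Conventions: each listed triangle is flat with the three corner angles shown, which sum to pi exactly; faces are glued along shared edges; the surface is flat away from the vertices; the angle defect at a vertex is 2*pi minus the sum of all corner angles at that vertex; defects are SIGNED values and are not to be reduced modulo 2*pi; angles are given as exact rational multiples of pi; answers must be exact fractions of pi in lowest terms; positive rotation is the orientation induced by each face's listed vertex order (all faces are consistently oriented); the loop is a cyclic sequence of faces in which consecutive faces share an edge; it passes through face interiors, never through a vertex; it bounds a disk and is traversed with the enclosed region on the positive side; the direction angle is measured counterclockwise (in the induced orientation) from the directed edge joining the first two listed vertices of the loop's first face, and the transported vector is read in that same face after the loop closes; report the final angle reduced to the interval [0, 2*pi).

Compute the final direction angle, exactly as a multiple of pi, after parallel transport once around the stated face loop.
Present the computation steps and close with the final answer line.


enclosed vertex P1: corner angles sum to 2*pi, defect = 2*pi - 2*pi = 0
transport around the loop rotates by the sum of enclosed defects; add to the initial angle mod 2*pi
final angle = (3/2)*pi + 0 = (3/2)*pi (mod 2*pi)

Answer: final direction angle = (3/2)*pi


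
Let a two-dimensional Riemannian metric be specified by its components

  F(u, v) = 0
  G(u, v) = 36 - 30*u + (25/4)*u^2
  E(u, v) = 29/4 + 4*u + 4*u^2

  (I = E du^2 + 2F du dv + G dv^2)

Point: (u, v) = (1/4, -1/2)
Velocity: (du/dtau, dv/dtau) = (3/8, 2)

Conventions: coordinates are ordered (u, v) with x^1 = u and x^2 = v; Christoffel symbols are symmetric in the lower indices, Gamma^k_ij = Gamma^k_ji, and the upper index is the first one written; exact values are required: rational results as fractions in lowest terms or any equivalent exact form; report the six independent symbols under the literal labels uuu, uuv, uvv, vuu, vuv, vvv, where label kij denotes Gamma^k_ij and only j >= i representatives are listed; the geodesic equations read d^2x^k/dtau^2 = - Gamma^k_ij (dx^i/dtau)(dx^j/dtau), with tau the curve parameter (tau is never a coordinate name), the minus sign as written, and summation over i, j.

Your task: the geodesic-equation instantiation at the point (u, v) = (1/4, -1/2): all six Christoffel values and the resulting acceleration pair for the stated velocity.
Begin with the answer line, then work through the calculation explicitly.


Answer: Gamma_uuu = 6/17, Gamma_uuv = 0, Gamma_uvv = 215/136, Gamma_vuu = 0, Gamma_vuv = -20/43, Gamma_vvv = 0; accelerations (d^2u/dtau^2, d^2v/dtau^2) = (-3467/544, 30/43)

E = 17/2, F = 0, G = 1849/64 at the point
E_u = 6, E_v = 0, F_u = 0, F_v = 0, G_u = -215/8, G_v = 0
EG - F^2 = 31433/128;  g^inv = (128/31433) * [[1849/64, 0], [0, 17/2]]
first-kind symbols [ij,l] = (1/2)(d_i g_jl + d_j g_il - d_l g_ij): [uu,u] = E_u/2 = 3, [uu,v] = F_u - E_v/2 = 0, [uv,u] = E_v/2 = 0, [uv,v] = G_u/2 = -215/16, [vv,u] = F_v - G_u/2 = 215/16, [vv,v] = G_v/2 = 0
Gamma^u_ij = (G*[ij,u] - F*[ij,v])/(EG - F^2), Gamma^v_ij = (E*[ij,v] - F*[ij,u])/(EG - F^2)
Gamma_uuu = 6/17, Gamma_uuv = 0, Gamma_uvv = 215/136, Gamma_vuu = 0, Gamma_vuv = -20/43, Gamma_vvv = 0
d^2u/dtau^2 = -(Gamma_uuu*(3/8)^2 + 2*Gamma_uuv*(3/8)*(2) + Gamma_uvv*(2)^2) = -3467/544
d^2v/dtau^2 = -(Gamma_vuu*(3/8)^2 + 2*Gamma_vuv*(3/8)*(2) + Gamma_vvv*(2)^2) = 30/43


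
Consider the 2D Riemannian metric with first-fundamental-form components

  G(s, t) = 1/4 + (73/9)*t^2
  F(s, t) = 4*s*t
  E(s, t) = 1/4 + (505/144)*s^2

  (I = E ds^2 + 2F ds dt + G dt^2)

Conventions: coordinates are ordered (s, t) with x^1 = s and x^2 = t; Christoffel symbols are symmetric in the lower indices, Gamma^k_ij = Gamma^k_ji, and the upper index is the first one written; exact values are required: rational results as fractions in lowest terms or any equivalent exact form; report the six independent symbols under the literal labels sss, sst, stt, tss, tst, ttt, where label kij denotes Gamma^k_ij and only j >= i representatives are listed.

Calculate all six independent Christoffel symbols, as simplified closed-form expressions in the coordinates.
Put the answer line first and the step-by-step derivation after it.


Answer: Gamma_sss = (64516*s*t^2 + 4545*s)/(64516*s^2*t^2 + 4545*s^2 + 10512*t^2 + 324), Gamma_sst = 0, Gamma_stt = 5184*s/(64516*s^2*t^2 + 4545*s^2 + 10512*t^2 + 324), Gamma_tss = 5184*t/(64516*s^2*t^2 + 4545*s^2 + 10512*t^2 + 324), Gamma_tst = 0, Gamma_ttt = (64516*s^2*t + 10512*t)/(64516*s^2*t^2 + 4545*s^2 + 10512*t^2 + 324)

E = 1/4 + (505/144)*s^2; F = 4*s*t; G = 1/4 + (73/9)*t^2
Gamma^k_ij = (1/2) g^{kl} (d_i g_jl + d_j g_il - d_l g_ij), with g^inv = (1/(EG-F^2)) [[G, -F], [-F, E]]
first partials: E_s = (505/72)*s, E_t = 0, F_s = 4*t, F_t = 4*s, G_s = 0, G_t = (146/9)*t
D = EG - F^2 = 1/16 + (73/36)*t^2 + (505/576)*s^2 + (16129/1296)*s^2*t^2
expanded: Gamma^s_ss = (G E_s - 2F F_s + F E_t)/(2D), Gamma^s_st = (G E_t - F G_s)/(2D), Gamma^s_tt = (2G F_t - G G_s - F G_t)/(2D), Gamma^t_ss = (2E F_s - E E_t - F E_s)/(2D), Gamma^t_st = (E G_s - F E_t)/(2D), Gamma^t_tt = (E G_t - 2F F_t + F G_s)/(2D); substitute and cancel common factors


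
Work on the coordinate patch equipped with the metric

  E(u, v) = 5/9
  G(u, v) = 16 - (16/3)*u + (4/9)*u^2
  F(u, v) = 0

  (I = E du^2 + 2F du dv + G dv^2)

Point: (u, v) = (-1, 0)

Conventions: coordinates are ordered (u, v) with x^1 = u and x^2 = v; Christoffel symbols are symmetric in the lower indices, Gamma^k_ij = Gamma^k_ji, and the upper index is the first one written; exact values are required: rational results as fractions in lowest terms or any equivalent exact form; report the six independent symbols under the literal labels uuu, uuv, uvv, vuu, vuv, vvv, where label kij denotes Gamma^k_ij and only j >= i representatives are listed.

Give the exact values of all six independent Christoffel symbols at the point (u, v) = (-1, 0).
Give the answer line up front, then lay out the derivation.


Answer: Gamma_uuu = 0, Gamma_uuv = 0, Gamma_uvv = 28/5, Gamma_vuu = 0, Gamma_vuv = -1/7, Gamma_vvv = 0

E = 5/9, F = 0, G = 196/9 at the point
E_u = 0, E_v = 0, F_u = 0, F_v = 0, G_u = -56/9, G_v = 0
EG - F^2 = 980/81;  g^inv = (81/980) * [[196/9, 0], [0, 5/9]]
first-kind symbols [ij,l] = (1/2)(d_i g_jl + d_j g_il - d_l g_ij): [uu,u] = E_u/2 = 0, [uu,v] = F_u - E_v/2 = 0, [uv,u] = E_v/2 = 0, [uv,v] = G_u/2 = -28/9, [vv,u] = F_v - G_u/2 = 28/9, [vv,v] = G_v/2 = 0
Gamma^u_ij = (G*[ij,u] - F*[ij,v])/(EG - F^2), Gamma^v_ij = (E*[ij,v] - F*[ij,u])/(EG - F^2)


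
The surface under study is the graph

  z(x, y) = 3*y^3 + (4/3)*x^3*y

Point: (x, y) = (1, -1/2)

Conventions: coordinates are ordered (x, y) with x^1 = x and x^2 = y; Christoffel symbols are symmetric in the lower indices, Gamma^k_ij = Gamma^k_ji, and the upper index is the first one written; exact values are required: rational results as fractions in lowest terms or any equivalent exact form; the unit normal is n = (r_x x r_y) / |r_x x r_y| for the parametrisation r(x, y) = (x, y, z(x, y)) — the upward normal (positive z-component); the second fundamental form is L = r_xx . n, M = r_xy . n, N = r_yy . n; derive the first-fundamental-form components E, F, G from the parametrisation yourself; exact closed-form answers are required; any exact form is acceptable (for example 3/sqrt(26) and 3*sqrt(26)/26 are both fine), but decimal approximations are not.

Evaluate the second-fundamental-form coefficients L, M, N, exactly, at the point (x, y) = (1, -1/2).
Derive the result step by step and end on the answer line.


z_x = -2, z_y = 43/12, z_xx = -4, z_xy = 4, z_yy = -9
E = 5, F = -43/6, G = 1993/144; answer radicand W^2 = 2569/144
unnormalised second-form numerators: l = -4, m = 4, n = -9; L = l/sqrt(2569/144), and similarly M = m/sqrt(W^2), N = n/sqrt(W^2)

Answer: L = -48*sqrt(2569)/2569, M = 48*sqrt(2569)/2569, N = -108*sqrt(2569)/2569


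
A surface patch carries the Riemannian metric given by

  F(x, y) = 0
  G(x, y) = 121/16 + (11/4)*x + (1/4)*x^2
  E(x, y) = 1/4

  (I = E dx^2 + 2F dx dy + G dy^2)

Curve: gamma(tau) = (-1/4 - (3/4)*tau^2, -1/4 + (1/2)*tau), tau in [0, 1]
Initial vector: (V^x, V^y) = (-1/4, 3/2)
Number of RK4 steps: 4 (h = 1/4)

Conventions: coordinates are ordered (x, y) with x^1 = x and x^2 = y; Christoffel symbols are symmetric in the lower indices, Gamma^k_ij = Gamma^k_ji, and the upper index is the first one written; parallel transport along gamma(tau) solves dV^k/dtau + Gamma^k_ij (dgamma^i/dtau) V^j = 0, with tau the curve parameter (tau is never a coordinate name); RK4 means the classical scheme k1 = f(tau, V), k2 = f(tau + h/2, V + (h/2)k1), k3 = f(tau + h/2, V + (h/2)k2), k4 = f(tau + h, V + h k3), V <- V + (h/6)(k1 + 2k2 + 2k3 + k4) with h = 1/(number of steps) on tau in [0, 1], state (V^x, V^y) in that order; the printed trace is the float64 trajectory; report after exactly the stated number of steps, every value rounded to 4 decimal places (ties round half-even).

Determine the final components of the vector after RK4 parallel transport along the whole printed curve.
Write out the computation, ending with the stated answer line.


gamma'(tau) = (-(3/2)*tau, 1/2); f(tau, V)^k = -Gamma^k_ij(gamma(tau)) gamma'^i(tau) V^j; h = 1/4; intermediate values shown to 6 dp
curve data and Christoffel symbols at the stage parameters:
  tau = 0.000000: gamma = (-0.250000, -0.250000), gamma' = (0.000000, 0.500000); Gamma_xxx = 0.000000, Gamma_xxy = 0.000000, Gamma_xyy = -5.250000, Gamma_yxx = 0.000000, Gamma_yxy = 0.190476, Gamma_yyy = 0.000000
  tau = 0.125000: gamma = (-0.261719, -0.187500), gamma' = (-0.187500, 0.500000); Gamma_xxx = 0.000000, Gamma_xxy = 0.000000, Gamma_xyy = -5.238281, Gamma_yxx = 0.000000, Gamma_yxy = 0.190902, Gamma_yyy = 0.000000
  tau = 0.250000: gamma = (-0.296875, -0.125000), gamma' = (-0.375000, 0.500000); Gamma_xxx = 0.000000, Gamma_xxy = 0.000000, Gamma_xyy = -5.203125, Gamma_yxx = 0.000000, Gamma_yxy = 0.192192, Gamma_yyy = 0.000000
  tau = 0.375000: gamma = (-0.355469, -0.062500), gamma' = (-0.562500, 0.500000); Gamma_xxx = 0.000000, Gamma_xxy = 0.000000, Gamma_xyy = -5.144531, Gamma_yxx = 0.000000, Gamma_yxy = 0.194381, Gamma_yyy = 0.000000
  tau = 0.500000: gamma = (-0.437500, 0.000000), gamma' = (-0.750000, 0.500000); Gamma_xxx = 0.000000, Gamma_xxy = 0.000000, Gamma_xyy = -5.062500, Gamma_yxx = 0.000000, Gamma_yxy = 0.197531, Gamma_yyy = 0.000000
  tau = 0.625000: gamma = (-0.542969, 0.062500), gamma' = (-0.937500, 0.500000); Gamma_xxx = 0.000000, Gamma_xxy = 0.000000, Gamma_xyy = -4.957031, Gamma_yxx = 0.000000, Gamma_yxy = 0.201734, Gamma_yyy = 0.000000
  tau = 0.750000: gamma = (-0.671875, 0.125000), gamma' = (-1.125000, 0.500000); Gamma_xxx = 0.000000, Gamma_xxy = 0.000000, Gamma_xyy = -4.828125, Gamma_yxx = 0.000000, Gamma_yxy = 0.207120, Gamma_yyy = 0.000000
  tau = 0.875000: gamma = (-0.824219, 0.187500), gamma' = (-1.312500, 0.500000); Gamma_xxx = 0.000000, Gamma_xxy = 0.000000, Gamma_xyy = -4.675781, Gamma_yxx = 0.000000, Gamma_yxy = 0.213868, Gamma_yyy = 0.000000
  tau = 1.000000: gamma = (-1.000000, 0.250000), gamma' = (-1.500000, 0.500000); Gamma_xxx = 0.000000, Gamma_xxy = 0.000000, Gamma_xyy = -4.500000, Gamma_yxx = 0.000000, Gamma_yxy = 0.222222, Gamma_yyy = 0.000000
step 0: V^x = -0.2500, V^y = 1.5000
step 1: k1 = (3.937500, 0.023810), k2 = (3.936506, 0.030681), k3 = (3.938756, 0.030723), k4 = (3.922326, 0.038061); V <- V + (h/6)(k1 + 2k2 + 2k3 + k4): V^x = 0.7338, V^y = 1.5077
step 2: k1 = (3.922363, 0.038151), k2 = (3.890459, 0.046405), k3 = (3.893113, 0.046905), k4 = (3.846035, 0.056503); V <- V + (h/6)(k1 + 2k2 + 2k3 + k4): V^x = 1.7061, V^y = 1.5194
step 3: k1 = (3.846018, 0.056597), k2 = (3.783428, 0.068119), k3 = (3.786997, 0.069181), k4 = (3.709714, 0.083342); V <- V + (h/6)(k1 + 2k2 + 2k3 + k4): V^x = 2.6518, V^y = 1.5367
step 4: k1 = (3.709659, 0.083446), k2 = (3.616992, 0.101128), k3 = (3.622160, 0.102987), k4 = (3.515476, 0.125555); V <- V + (h/6)(k1 + 2k2 + 2k3 + k4): V^x = 3.5561, V^y = 1.5624

Answer: V^x = 3.5561, V^y = 1.5624
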